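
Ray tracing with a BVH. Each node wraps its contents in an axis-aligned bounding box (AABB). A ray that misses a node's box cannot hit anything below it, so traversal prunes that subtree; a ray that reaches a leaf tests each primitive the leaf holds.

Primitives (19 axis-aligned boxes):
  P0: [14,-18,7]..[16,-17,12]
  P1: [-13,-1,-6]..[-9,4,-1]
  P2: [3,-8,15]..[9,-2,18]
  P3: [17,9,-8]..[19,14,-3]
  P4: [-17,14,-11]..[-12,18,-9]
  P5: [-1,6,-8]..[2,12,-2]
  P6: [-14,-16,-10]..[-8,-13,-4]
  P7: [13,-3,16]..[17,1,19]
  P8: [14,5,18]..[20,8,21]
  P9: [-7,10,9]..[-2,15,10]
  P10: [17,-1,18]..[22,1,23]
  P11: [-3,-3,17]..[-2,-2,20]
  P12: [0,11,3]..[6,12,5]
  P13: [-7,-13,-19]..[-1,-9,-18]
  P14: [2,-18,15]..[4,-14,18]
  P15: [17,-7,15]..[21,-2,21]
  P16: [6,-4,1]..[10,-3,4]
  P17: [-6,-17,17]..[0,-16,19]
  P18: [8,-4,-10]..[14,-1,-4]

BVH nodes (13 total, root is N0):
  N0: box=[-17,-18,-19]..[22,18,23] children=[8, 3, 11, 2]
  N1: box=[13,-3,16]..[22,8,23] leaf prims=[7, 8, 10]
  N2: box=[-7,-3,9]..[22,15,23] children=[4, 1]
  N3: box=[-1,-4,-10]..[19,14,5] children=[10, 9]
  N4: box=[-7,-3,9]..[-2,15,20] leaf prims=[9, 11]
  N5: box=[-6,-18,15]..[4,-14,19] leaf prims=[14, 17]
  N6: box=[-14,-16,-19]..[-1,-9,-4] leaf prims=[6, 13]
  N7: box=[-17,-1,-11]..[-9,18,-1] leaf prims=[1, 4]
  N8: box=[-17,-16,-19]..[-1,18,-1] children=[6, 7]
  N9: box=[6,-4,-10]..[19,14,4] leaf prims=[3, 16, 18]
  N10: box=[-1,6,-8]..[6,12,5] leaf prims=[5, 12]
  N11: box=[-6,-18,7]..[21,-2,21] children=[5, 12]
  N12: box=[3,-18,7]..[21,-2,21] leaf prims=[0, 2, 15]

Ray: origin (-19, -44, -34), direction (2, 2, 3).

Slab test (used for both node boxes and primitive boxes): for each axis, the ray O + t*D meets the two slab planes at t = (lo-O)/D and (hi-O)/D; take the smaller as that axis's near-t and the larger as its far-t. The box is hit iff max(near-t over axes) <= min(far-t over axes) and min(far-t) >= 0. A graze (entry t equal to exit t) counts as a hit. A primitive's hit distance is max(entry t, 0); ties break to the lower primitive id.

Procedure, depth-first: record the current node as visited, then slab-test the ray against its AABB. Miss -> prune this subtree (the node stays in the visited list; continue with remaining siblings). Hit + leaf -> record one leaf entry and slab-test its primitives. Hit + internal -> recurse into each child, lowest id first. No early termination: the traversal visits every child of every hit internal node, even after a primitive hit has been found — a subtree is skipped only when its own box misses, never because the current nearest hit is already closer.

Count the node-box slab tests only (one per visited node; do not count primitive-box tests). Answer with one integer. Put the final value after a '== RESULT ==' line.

Traverse from the root:
N0 x:[1,41/2] y:[13,31] z:[5,19] -> hit [13,19], descend [2, 3, 8, 11]
  N2 x:[6,41/2] y:[41/2,59/2] z:[43/3,19] -> miss, prune
  N3 x:[9,19] y:[20,29] z:[8,13] -> miss, prune
  N8 x:[1,9] y:[14,31] z:[5,11] -> miss, prune
  N11 x:[13/2,20] y:[13,21] z:[41/3,55/3] -> hit [41/3,55/3], descend [5, 12]
    N5 x:[13/2,23/2] y:[13,15] z:[49/3,53/3] -> miss, prune
    N12 x:[11,20] y:[13,21] z:[41/3,55/3] -> hit [41/3,55/3] leaf, test {P0(miss), P2(miss), P15(miss)}

7 AABB tests over nodes [0, 2, 3, 8, 11, 5, 12]; 1 leaf entered; closest miss.

== RESULT ==
7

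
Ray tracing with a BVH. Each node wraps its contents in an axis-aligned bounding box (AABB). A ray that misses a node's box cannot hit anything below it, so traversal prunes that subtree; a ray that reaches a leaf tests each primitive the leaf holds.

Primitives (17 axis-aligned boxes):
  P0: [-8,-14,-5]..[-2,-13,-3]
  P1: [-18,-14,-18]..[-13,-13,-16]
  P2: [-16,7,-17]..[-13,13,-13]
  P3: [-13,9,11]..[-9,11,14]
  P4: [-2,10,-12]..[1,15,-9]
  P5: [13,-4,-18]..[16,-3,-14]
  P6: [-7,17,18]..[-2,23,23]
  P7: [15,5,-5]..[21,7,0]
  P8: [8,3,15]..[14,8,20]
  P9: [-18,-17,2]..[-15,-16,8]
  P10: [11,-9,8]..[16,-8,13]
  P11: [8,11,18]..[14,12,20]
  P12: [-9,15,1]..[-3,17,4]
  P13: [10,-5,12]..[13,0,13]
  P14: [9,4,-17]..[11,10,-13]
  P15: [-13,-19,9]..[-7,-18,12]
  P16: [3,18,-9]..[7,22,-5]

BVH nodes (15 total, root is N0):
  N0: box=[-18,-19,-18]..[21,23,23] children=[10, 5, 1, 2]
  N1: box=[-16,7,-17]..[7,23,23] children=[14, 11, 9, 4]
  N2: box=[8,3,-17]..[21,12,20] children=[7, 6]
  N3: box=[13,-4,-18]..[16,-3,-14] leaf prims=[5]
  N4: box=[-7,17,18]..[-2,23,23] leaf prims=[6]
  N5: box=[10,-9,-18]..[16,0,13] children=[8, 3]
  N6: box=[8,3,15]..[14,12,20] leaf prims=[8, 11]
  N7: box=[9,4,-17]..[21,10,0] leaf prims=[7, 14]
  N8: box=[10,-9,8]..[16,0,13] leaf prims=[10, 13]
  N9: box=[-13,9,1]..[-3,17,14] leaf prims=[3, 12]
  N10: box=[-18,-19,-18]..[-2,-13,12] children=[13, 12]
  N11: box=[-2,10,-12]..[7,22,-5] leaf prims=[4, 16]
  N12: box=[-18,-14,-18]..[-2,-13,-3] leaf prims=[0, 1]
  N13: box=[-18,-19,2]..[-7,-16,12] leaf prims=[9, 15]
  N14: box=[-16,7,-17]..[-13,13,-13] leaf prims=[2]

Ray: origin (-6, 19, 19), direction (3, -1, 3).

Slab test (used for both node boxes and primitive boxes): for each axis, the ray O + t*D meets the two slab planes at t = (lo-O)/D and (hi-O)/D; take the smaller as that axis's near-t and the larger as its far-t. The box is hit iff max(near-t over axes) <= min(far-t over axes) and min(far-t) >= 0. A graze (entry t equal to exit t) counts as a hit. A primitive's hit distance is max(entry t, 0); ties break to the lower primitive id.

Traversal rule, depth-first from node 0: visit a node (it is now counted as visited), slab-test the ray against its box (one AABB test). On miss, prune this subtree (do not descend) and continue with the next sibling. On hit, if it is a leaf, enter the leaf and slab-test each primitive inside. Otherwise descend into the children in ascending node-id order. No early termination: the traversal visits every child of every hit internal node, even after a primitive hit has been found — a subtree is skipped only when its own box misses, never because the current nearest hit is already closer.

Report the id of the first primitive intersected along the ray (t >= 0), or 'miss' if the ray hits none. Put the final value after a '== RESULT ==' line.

Traverse from the root:
N0 x:[-4,9] y:[-4,38] z:[-37/3,4/3] -> hit [-4,4/3], descend [1, 2, 5, 10]
  N1 x:[-10/3,13/3] y:[-4,12] z:[-12,4/3] -> hit [-10/3,4/3], descend [4, 9, 11, 14]
    N4 x:[-1/3,4/3] y:[-4,2] z:[-1/3,4/3] -> hit [-1/3,4/3] leaf, test {P6@t=0}
    N9 x:[-7/3,1] y:[2,10] z:[-6,-5/3] -> miss, prune
    N11 x:[4/3,13/3] y:[-3,9] z:[-31/3,-8] -> miss, prune
    N14 x:[-10/3,-7/3] y:[6,12] z:[-12,-32/3] -> miss, prune
  N2 x:[14/3,9] y:[7,16] z:[-12,1/3] -> miss, prune
  N5 x:[16/3,22/3] y:[19,28] z:[-37/3,-2] -> miss, prune
  N10 x:[-4,4/3] y:[32,38] z:[-37/3,-7/3] -> miss, prune

9 AABB tests over nodes [0, 1, 4, 9, 11, 14, 2, 5, 10]; 1 leaf entered; closest P6.

== RESULT ==
6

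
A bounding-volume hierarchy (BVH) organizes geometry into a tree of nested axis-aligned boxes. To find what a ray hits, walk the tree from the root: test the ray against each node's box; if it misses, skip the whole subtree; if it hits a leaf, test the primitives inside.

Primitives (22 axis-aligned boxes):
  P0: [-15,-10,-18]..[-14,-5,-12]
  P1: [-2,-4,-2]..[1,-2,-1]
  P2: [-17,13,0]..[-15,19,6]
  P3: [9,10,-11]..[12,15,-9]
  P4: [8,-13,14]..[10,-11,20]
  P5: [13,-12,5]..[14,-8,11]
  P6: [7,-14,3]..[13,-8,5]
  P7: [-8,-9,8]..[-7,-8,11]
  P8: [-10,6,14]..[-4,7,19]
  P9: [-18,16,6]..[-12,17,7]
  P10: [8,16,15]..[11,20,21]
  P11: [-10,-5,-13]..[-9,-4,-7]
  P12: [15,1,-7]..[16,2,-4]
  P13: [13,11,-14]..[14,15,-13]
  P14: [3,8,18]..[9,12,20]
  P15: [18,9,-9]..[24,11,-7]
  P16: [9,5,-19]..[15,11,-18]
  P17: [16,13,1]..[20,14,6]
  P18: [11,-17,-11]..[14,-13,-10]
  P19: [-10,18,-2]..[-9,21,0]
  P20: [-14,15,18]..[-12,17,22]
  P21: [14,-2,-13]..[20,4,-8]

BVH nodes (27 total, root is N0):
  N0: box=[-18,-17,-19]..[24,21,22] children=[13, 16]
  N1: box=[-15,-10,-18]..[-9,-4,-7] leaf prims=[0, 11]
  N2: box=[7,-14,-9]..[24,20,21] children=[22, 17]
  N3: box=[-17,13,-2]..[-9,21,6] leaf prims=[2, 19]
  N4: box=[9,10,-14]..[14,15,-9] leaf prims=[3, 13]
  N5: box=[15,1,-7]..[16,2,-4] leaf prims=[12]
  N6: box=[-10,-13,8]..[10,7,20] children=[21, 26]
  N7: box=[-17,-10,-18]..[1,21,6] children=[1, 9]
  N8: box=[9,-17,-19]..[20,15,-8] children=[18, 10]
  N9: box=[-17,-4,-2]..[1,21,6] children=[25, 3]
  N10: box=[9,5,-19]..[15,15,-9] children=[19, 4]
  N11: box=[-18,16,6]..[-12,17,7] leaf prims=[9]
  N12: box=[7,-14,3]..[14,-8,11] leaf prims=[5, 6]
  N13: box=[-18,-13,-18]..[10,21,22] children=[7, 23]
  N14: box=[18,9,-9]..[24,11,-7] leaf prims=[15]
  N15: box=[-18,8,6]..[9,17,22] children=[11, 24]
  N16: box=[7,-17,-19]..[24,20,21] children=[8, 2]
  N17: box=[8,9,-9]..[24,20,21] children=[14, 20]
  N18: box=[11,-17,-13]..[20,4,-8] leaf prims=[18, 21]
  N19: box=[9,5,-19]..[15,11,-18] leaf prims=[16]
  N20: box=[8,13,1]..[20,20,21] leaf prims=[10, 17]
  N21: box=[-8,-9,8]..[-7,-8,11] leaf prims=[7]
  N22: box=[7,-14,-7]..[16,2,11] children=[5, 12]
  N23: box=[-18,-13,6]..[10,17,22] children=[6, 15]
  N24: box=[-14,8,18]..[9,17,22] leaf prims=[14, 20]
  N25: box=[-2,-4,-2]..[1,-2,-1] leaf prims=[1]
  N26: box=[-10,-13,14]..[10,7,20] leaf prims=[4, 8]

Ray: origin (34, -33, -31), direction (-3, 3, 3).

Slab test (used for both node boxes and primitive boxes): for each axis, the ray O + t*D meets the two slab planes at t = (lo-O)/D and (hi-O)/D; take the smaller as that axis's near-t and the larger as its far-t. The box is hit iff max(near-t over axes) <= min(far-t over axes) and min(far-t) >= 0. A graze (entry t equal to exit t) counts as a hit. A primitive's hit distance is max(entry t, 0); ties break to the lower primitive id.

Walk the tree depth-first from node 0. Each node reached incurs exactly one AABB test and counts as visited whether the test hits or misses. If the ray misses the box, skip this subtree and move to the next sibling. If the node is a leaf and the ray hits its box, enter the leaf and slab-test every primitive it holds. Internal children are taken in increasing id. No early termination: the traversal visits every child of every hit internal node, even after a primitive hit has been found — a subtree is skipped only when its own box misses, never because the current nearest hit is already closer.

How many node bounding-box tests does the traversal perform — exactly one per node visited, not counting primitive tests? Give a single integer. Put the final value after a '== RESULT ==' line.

Traverse from the root:
N0 x:[10/3,52/3] y:[16/3,18] z:[4,53/3] -> hit [16/3,52/3], descend [13, 16]
  N13 x:[8,52/3] y:[20/3,18] z:[13/3,53/3] -> hit [8,52/3], descend [7, 23]
    N7 x:[11,17] y:[23/3,18] z:[13/3,37/3] -> hit [11,37/3], descend [1, 9]
      N1 x:[43/3,49/3] y:[23/3,29/3] z:[13/3,8] -> miss, prune
      N9 x:[11,17] y:[29/3,18] z:[29/3,37/3] -> hit [11,37/3], descend [3, 25]
        N3 x:[43/3,17] y:[46/3,18] z:[29/3,37/3] -> miss, prune
        N25 x:[11,12] y:[29/3,31/3] z:[29/3,10] -> miss, prune
    N23 x:[8,52/3] y:[20/3,50/3] z:[37/3,53/3] -> hit [37/3,50/3], descend [6, 15]
      N6 x:[8,44/3] y:[20/3,40/3] z:[13,17] -> hit [13,40/3], descend [21, 26]
        N21 x:[41/3,14] y:[8,25/3] z:[13,14] -> miss, prune
        N26 x:[8,44/3] y:[20/3,40/3] z:[15,17] -> miss, prune
      N15 x:[25/3,52/3] y:[41/3,50/3] z:[37/3,53/3] -> hit [41/3,50/3], descend [11, 24]
        N11 x:[46/3,52/3] y:[49/3,50/3] z:[37/3,38/3] -> miss, prune
        N24 x:[25/3,16] y:[41/3,50/3] z:[49/3,53/3] -> miss, prune
  N16 x:[10/3,9] y:[16/3,53/3] z:[4,52/3] -> hit [16/3,9], descend [2, 8]
    N2 x:[10/3,9] y:[19/3,53/3] z:[22/3,52/3] -> hit [22/3,9], descend [17, 22]
      N17 x:[10/3,26/3] y:[14,53/3] z:[22/3,52/3] -> miss, prune
      N22 x:[6,9] y:[19/3,35/3] z:[8,14] -> hit [8,9], descend [5, 12]
        N5 x:[6,19/3] y:[34/3,35/3] z:[8,9] -> miss, prune
        N12 x:[20/3,9] y:[19/3,25/3] z:[34/3,14] -> miss, prune
    N8 x:[14/3,25/3] y:[16/3,16] z:[4,23/3] -> hit [16/3,23/3], descend [10, 18]
      N10 x:[19/3,25/3] y:[38/3,16] z:[4,22/3] -> miss, prune
      N18 x:[14/3,23/3] y:[16/3,37/3] z:[6,23/3] -> hit [6,23/3] leaf, test {P18@t=20/3, P21(miss)}

order=[0, 13, 7, 1, 9, 3, 25, 23, 6, 21, 26, 15, 11, 24, 16, 2, 17, 22, 5, 12, 8, 10, 18]  |boxes|=23  |leaves|=1  hit=P18

== RESULT ==
23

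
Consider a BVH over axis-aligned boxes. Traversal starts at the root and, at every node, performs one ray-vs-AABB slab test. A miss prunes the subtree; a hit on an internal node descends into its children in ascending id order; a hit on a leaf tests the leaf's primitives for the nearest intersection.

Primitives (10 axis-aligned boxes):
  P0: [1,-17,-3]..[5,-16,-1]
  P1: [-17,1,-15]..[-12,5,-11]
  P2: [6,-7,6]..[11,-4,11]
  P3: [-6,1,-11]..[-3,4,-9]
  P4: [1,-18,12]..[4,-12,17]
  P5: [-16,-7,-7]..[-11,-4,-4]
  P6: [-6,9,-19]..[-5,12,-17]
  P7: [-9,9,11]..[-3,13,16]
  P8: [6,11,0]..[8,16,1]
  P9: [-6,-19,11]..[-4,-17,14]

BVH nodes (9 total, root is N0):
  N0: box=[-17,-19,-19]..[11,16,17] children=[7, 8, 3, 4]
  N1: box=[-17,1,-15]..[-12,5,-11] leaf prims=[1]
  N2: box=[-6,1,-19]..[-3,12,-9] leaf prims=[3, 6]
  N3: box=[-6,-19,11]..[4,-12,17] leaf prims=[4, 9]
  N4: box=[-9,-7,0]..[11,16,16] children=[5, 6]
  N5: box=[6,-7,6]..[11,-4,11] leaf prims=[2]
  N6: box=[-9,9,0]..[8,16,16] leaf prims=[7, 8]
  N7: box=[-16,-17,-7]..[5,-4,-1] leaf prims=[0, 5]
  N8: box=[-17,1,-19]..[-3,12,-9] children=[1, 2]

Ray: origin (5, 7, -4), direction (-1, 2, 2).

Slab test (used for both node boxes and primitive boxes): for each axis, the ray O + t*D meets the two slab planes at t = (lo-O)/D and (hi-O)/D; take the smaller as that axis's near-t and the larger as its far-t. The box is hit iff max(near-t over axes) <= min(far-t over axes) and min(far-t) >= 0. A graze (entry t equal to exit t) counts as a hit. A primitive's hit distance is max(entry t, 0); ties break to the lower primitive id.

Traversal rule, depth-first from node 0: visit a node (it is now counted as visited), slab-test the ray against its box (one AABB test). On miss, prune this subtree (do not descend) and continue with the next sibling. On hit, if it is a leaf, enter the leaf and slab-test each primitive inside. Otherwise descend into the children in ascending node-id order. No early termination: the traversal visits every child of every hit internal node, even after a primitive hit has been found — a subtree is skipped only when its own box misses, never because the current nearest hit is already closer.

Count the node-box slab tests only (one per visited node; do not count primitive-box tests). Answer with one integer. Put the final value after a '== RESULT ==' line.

Walk:
N0 x:[-6,22] y:[-13,9/2] z:[-15/2,21/2] -> hit [-6,9/2], descend [3, 4, 7, 8]
  N3 x:[1,11] y:[-13,-19/2] z:[15/2,21/2] -> miss, prune
  N4 x:[-6,14] y:[-7,9/2] z:[2,10] -> hit [2,9/2], descend [5, 6]
    N5 x:[-6,-1] y:[-7,-11/2] z:[5,15/2] -> miss, prune
    N6 x:[-3,14] y:[1,9/2] z:[2,10] -> hit [2,9/2] leaf, test {P7(miss), P8(miss)}
  N7 x:[0,21] y:[-12,-11/2] z:[-3/2,3/2] -> miss, prune
  N8 x:[8,22] y:[-3,5/2] z:[-15/2,-5/2] -> miss, prune

order=[0, 3, 4, 5, 6, 7, 8]  |boxes|=7  |leaves|=1  hit=miss

== RESULT ==
7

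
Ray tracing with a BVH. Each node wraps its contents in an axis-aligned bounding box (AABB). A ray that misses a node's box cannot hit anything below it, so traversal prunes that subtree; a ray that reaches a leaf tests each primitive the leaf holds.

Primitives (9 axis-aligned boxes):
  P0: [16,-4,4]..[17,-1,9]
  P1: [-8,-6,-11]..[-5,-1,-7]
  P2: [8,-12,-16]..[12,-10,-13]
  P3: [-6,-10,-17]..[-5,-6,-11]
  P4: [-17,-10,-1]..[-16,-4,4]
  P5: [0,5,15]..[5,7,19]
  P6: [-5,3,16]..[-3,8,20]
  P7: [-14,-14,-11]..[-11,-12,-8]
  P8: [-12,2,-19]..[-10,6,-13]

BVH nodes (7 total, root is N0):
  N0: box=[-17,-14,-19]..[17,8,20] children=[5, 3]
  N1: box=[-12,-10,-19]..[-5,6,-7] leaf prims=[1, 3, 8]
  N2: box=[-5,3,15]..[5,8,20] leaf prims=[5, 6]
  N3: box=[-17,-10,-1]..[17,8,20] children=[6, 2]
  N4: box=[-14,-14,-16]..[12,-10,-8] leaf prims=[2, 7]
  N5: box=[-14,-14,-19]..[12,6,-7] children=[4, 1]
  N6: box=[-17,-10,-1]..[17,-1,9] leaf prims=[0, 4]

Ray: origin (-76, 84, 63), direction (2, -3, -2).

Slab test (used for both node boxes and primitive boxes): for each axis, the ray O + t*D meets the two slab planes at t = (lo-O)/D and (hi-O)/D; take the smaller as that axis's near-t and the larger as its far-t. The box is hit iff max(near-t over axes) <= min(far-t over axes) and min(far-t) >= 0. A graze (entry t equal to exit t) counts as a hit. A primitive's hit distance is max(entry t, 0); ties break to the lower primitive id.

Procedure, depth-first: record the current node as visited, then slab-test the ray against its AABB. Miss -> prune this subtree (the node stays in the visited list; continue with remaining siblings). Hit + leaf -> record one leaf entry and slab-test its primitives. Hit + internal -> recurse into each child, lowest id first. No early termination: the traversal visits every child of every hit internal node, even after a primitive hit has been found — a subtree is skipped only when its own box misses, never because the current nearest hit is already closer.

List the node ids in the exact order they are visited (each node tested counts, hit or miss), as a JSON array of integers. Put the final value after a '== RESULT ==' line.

Walk:
N0 x:[59/2,93/2] y:[76/3,98/3] z:[43/2,41] -> hit [59/2,98/3], descend [3, 5]
  N3 x:[59/2,93/2] y:[76/3,94/3] z:[43/2,32] -> hit [59/2,94/3], descend [2, 6]
    N2 x:[71/2,81/2] y:[76/3,27] z:[43/2,24] -> miss, prune
    N6 x:[59/2,93/2] y:[85/3,94/3] z:[27,32] -> hit [59/2,94/3] leaf, test {P0(miss), P4@t=59/2}
  N5 x:[31,44] y:[26,98/3] z:[35,41] -> miss, prune

Visited [0, 3, 2, 6, 5]. Tests: 5 box, 1 leaf. Nearest: P4.

== RESULT ==
[0, 3, 2, 6, 5]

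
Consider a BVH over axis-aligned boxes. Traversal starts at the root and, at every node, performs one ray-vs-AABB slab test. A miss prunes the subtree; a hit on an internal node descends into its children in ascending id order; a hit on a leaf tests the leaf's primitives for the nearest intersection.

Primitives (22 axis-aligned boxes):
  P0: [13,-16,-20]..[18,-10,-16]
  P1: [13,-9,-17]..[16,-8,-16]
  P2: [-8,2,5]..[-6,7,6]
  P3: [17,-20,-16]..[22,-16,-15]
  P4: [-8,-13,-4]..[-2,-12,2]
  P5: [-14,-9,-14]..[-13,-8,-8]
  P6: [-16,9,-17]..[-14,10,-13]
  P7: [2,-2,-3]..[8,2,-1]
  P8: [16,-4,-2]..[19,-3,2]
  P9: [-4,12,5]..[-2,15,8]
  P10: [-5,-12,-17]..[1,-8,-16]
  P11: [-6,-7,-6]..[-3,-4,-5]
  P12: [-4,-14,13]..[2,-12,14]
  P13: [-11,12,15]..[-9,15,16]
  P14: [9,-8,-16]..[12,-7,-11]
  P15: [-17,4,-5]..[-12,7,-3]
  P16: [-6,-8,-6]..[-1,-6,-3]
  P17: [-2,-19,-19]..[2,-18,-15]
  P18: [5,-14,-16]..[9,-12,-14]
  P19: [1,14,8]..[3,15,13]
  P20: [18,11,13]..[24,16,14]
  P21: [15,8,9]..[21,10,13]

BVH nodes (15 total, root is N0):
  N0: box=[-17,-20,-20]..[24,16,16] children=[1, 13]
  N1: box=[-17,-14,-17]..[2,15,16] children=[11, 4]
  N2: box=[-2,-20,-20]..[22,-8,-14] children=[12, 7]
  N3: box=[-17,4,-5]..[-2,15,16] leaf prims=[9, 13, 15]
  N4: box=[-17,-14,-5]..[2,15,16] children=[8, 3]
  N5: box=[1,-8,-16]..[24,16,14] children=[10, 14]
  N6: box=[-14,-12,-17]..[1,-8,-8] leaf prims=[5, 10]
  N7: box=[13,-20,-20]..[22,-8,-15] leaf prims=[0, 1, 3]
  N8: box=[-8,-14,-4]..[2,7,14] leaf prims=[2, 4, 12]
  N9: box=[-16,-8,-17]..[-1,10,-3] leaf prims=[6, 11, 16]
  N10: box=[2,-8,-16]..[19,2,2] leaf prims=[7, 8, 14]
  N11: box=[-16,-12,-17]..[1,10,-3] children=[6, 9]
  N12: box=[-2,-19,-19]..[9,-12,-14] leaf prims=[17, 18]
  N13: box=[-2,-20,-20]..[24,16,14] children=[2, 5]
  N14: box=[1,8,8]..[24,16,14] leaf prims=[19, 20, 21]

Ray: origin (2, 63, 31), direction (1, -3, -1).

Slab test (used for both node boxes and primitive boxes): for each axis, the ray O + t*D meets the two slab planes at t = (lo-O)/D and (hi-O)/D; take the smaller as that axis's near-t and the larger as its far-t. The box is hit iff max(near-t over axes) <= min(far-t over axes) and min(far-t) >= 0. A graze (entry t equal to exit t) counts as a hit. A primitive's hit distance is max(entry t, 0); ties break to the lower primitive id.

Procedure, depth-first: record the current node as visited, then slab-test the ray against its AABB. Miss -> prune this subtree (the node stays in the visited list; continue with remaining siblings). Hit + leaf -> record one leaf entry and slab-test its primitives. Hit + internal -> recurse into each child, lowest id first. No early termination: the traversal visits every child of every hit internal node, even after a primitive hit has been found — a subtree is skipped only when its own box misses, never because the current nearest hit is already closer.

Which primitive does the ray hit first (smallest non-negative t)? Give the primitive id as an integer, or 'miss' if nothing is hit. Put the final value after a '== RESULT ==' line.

Walk:
N0 x:[-19,22] y:[47/3,83/3] z:[15,51] -> hit [47/3,22], descend [1, 13]
  N1 x:[-19,0] y:[16,77/3] z:[15,48] -> miss, prune
  N13 x:[-4,22] y:[47/3,83/3] z:[17,51] -> hit [17,22], descend [2, 5]
    N2 x:[-4,20] y:[71/3,83/3] z:[45,51] -> miss, prune
    N5 x:[-1,22] y:[47/3,71/3] z:[17,47] -> hit [17,22], descend [10, 14]
      N10 x:[0,17] y:[61/3,71/3] z:[29,47] -> miss, prune
      N14 x:[-1,22] y:[47/3,55/3] z:[17,23] -> hit [17,55/3] leaf, test {P19(miss), P20@t=17, P21@t=18}

Summary -> nodes [0, 1, 13, 2, 5, 10, 14]; box-tests=7; leaf-entries=1; first=P20

== RESULT ==
20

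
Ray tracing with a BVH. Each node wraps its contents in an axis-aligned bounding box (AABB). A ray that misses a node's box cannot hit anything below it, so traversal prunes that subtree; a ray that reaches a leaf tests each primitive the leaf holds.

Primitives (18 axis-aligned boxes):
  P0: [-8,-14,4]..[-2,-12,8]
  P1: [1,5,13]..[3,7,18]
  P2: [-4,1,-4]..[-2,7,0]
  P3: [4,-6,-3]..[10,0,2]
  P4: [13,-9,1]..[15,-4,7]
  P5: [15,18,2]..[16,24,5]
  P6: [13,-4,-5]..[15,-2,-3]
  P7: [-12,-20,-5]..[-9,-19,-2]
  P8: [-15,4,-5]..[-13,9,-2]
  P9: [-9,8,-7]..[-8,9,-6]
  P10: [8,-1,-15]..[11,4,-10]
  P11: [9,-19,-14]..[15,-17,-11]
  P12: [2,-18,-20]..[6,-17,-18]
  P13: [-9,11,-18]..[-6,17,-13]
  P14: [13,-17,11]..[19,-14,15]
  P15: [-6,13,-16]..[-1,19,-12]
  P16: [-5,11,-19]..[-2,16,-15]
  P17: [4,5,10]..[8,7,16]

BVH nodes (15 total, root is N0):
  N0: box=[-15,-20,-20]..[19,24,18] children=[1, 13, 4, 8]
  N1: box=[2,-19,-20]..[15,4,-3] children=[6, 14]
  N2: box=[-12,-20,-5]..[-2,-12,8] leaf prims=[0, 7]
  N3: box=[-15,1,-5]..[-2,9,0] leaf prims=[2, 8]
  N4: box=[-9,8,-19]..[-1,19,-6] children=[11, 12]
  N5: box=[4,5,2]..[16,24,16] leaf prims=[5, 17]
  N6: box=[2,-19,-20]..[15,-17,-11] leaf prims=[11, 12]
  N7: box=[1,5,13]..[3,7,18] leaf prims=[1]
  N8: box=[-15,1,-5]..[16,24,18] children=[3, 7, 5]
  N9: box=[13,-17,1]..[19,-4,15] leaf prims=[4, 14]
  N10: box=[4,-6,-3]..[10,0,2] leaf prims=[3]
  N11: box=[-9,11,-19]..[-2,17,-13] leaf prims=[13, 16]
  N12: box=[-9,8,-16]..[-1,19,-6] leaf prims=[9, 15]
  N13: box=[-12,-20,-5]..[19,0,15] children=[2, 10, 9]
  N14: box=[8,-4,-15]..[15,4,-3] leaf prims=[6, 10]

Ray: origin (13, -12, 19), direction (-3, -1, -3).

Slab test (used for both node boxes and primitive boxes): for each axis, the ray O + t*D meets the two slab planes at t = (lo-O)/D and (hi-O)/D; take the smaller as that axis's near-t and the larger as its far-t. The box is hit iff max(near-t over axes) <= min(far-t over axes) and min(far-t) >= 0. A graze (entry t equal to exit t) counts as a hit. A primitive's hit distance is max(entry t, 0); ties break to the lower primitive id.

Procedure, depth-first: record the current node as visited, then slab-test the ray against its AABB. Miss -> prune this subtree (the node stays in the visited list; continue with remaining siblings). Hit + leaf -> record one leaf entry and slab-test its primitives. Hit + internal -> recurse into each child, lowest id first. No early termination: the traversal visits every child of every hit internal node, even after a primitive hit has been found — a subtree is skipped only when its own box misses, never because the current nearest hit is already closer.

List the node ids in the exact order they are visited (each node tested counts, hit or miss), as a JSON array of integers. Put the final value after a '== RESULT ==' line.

Trace the traversal:
N0 x:[-2,28/3] y:[-36,8] z:[1/3,13] -> hit [1/3,8], descend [1, 4, 8, 13]
  N1 x:[-2/3,11/3] y:[-16,7] z:[22/3,13] -> miss, prune
  N4 x:[14/3,22/3] y:[-31,-20] z:[25/3,38/3] -> miss, prune
  N8 x:[-1,28/3] y:[-36,-13] z:[1/3,8] -> miss, prune
  N13 x:[-2,25/3] y:[-12,8] z:[4/3,8] -> hit [4/3,8], descend [2, 9, 10]
    N2 x:[5,25/3] y:[0,8] z:[11/3,8] -> hit [5,8] leaf, test {P0(miss), P7@t=22/3}
    N9 x:[-2,0] y:[-8,5] z:[4/3,6] -> miss, prune
    N10 x:[1,3] y:[-12,-6] z:[17/3,22/3] -> miss, prune

Visited [0, 1, 4, 8, 13, 2, 9, 10]. Tests: 8 box, 1 leaf. Nearest: P7.

== RESULT ==
[0, 1, 4, 8, 13, 2, 9, 10]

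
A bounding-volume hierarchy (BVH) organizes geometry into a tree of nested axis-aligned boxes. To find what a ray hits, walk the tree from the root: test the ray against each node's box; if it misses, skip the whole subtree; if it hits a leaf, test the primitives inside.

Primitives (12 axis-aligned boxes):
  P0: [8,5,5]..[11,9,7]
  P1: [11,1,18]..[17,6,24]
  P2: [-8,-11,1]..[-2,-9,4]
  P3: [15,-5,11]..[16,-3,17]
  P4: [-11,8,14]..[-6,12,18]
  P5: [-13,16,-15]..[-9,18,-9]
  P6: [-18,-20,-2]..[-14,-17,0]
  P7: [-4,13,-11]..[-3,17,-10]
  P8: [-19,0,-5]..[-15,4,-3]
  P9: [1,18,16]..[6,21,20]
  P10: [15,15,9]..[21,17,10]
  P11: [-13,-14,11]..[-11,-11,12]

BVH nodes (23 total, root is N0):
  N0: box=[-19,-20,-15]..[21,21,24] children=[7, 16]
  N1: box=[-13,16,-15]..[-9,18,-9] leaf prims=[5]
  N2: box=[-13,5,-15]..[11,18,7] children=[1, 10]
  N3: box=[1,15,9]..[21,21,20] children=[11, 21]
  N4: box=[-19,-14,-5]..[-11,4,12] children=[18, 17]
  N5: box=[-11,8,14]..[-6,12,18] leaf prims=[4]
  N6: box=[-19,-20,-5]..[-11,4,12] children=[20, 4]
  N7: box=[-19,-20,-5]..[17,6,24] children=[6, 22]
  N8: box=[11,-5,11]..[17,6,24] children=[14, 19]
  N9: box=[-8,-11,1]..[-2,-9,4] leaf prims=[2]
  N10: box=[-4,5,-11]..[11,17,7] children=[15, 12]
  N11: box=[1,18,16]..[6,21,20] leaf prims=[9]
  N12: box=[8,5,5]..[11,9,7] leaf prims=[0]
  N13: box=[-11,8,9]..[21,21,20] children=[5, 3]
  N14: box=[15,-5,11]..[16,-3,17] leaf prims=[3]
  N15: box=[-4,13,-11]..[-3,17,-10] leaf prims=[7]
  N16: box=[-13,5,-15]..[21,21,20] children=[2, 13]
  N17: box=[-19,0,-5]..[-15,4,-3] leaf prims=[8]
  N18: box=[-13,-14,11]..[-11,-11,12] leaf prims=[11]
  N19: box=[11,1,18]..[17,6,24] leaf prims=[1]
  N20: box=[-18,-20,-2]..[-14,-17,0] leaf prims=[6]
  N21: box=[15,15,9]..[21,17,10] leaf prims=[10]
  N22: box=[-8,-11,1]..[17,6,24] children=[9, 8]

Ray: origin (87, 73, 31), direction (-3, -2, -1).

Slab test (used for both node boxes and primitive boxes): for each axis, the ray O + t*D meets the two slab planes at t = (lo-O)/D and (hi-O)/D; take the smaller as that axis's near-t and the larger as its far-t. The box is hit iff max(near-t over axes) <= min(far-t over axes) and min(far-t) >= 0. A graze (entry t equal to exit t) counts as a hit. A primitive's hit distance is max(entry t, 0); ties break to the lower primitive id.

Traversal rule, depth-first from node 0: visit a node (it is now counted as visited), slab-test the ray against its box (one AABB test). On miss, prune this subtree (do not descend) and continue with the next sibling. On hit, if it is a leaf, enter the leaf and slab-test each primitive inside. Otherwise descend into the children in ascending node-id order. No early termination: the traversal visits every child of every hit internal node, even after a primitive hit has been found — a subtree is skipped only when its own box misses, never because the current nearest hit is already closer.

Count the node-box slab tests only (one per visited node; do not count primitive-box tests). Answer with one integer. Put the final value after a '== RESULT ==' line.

Walk:
N0 x:[22,106/3] y:[26,93/2] z:[7,46] -> hit [26,106/3], descend [7, 16]
  N7 x:[70/3,106/3] y:[67/2,93/2] z:[7,36] -> hit [67/2,106/3], descend [6, 22]
    N6 x:[98/3,106/3] y:[69/2,93/2] z:[19,36] -> hit [69/2,106/3], descend [4, 20]
      N4 x:[98/3,106/3] y:[69/2,87/2] z:[19,36] -> hit [69/2,106/3], descend [17, 18]
        N17 x:[34,106/3] y:[69/2,73/2] z:[34,36] -> hit [69/2,106/3] leaf, test {P8@t=69/2}
        N18 x:[98/3,100/3] y:[42,87/2] z:[19,20] -> miss, prune
      N20 x:[101/3,35] y:[45,93/2] z:[31,33] -> miss, prune
    N22 x:[70/3,95/3] y:[67/2,42] z:[7,30] -> miss, prune
  N16 x:[22,100/3] y:[26,34] z:[11,46] -> hit [26,100/3], descend [2, 13]
    N2 x:[76/3,100/3] y:[55/2,34] z:[24,46] -> hit [55/2,100/3], descend [1, 10]
      N1 x:[32,100/3] y:[55/2,57/2] z:[40,46] -> miss, prune
      N10 x:[76/3,91/3] y:[28,34] z:[24,42] -> hit [28,91/3], descend [12, 15]
        N12 x:[76/3,79/3] y:[32,34] z:[24,26] -> miss, prune
        N15 x:[30,91/3] y:[28,30] z:[41,42] -> miss, prune
    N13 x:[22,98/3] y:[26,65/2] z:[11,22] -> miss, prune

order=[0, 7, 6, 4, 17, 18, 20, 22, 16, 2, 1, 10, 12, 15, 13]  |boxes|=15  |leaves|=1  hit=P8

== RESULT ==
15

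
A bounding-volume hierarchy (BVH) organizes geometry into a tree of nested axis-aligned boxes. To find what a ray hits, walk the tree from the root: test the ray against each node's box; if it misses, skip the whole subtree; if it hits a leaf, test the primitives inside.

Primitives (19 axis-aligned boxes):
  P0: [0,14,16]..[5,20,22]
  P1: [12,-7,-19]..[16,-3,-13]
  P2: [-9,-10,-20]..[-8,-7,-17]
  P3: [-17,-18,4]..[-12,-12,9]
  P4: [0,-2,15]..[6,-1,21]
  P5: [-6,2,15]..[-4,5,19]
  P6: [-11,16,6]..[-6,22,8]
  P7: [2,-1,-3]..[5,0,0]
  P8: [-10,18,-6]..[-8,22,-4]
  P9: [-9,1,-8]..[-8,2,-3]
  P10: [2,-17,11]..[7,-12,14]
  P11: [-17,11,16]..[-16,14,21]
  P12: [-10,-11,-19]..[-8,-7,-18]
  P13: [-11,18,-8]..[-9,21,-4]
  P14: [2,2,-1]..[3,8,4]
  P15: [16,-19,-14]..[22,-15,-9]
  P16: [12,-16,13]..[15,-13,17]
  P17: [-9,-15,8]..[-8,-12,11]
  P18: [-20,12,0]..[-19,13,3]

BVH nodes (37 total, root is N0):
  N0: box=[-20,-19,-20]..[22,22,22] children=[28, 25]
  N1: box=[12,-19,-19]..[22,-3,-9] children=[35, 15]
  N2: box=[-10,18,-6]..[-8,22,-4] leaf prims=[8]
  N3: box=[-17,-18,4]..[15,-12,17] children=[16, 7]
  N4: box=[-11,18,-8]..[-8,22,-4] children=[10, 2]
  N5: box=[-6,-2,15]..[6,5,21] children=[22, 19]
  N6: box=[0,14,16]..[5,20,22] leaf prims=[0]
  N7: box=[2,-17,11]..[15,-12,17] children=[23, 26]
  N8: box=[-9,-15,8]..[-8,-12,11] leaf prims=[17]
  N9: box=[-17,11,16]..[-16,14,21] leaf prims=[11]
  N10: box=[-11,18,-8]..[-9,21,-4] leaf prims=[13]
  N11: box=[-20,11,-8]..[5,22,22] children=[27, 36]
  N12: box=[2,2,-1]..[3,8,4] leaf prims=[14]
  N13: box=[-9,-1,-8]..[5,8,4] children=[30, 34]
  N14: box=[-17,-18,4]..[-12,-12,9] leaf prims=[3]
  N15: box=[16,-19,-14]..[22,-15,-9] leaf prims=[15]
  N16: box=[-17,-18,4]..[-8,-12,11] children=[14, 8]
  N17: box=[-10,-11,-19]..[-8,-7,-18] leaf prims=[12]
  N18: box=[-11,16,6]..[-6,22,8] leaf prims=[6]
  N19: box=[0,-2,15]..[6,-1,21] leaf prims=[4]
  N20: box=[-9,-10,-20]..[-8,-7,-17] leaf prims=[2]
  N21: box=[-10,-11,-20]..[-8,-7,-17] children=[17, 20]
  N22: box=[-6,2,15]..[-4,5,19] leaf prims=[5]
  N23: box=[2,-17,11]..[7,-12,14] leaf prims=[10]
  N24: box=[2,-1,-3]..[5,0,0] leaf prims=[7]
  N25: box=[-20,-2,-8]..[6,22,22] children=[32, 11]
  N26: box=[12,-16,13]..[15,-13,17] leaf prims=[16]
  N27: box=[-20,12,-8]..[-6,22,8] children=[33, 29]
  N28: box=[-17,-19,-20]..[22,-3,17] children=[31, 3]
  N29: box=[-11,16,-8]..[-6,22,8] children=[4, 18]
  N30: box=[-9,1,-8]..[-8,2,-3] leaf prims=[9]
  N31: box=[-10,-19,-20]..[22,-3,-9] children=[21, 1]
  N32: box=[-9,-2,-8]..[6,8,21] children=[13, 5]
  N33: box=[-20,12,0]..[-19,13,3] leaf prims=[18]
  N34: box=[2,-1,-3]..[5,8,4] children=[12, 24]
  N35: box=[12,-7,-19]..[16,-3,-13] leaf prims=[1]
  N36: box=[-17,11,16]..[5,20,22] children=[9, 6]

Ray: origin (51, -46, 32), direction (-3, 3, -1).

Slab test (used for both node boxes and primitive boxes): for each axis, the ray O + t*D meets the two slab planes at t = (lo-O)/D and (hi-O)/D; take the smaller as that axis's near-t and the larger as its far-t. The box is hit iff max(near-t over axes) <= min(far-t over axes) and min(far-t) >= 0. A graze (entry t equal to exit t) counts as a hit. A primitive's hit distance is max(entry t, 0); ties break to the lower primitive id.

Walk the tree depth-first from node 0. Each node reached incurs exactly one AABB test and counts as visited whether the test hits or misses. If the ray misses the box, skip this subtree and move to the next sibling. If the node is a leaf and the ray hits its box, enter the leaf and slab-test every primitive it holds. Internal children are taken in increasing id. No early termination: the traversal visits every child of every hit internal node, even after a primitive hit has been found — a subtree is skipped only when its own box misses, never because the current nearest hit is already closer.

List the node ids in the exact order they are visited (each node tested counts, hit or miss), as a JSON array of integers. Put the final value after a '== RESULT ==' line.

Walk:
N0 x:[29/3,71/3] y:[9,68/3] z:[10,52] -> hit [10,68/3], descend [25, 28]
  N25 x:[15,71/3] y:[44/3,68/3] z:[10,40] -> hit [15,68/3], descend [11, 32]
    N11 x:[46/3,71/3] y:[19,68/3] z:[10,40] -> hit [19,68/3], descend [27, 36]
      N27 x:[19,71/3] y:[58/3,68/3] z:[24,40] -> miss, prune
      N36 x:[46/3,68/3] y:[19,22] z:[10,16] -> miss, prune
    N32 x:[15,20] y:[44/3,18] z:[11,40] -> hit [15,18], descend [5, 13]
      N5 x:[15,19] y:[44/3,17] z:[11,17] -> hit [15,17], descend [19, 22]
        N19 x:[15,17] y:[44/3,15] z:[11,17] -> hit [15,15] leaf, test {P4@t=15}
        N22 x:[55/3,19] y:[16,17] z:[13,17] -> miss, prune
      N13 x:[46/3,20] y:[15,18] z:[28,40] -> miss, prune
  N28 x:[29/3,68/3] y:[9,43/3] z:[15,52] -> miss, prune

11 AABB tests over nodes [0, 25, 11, 27, 36, 32, 5, 19, 22, 13, 28]; 1 leaf entered; closest P4.

== RESULT ==
[0, 25, 11, 27, 36, 32, 5, 19, 22, 13, 28]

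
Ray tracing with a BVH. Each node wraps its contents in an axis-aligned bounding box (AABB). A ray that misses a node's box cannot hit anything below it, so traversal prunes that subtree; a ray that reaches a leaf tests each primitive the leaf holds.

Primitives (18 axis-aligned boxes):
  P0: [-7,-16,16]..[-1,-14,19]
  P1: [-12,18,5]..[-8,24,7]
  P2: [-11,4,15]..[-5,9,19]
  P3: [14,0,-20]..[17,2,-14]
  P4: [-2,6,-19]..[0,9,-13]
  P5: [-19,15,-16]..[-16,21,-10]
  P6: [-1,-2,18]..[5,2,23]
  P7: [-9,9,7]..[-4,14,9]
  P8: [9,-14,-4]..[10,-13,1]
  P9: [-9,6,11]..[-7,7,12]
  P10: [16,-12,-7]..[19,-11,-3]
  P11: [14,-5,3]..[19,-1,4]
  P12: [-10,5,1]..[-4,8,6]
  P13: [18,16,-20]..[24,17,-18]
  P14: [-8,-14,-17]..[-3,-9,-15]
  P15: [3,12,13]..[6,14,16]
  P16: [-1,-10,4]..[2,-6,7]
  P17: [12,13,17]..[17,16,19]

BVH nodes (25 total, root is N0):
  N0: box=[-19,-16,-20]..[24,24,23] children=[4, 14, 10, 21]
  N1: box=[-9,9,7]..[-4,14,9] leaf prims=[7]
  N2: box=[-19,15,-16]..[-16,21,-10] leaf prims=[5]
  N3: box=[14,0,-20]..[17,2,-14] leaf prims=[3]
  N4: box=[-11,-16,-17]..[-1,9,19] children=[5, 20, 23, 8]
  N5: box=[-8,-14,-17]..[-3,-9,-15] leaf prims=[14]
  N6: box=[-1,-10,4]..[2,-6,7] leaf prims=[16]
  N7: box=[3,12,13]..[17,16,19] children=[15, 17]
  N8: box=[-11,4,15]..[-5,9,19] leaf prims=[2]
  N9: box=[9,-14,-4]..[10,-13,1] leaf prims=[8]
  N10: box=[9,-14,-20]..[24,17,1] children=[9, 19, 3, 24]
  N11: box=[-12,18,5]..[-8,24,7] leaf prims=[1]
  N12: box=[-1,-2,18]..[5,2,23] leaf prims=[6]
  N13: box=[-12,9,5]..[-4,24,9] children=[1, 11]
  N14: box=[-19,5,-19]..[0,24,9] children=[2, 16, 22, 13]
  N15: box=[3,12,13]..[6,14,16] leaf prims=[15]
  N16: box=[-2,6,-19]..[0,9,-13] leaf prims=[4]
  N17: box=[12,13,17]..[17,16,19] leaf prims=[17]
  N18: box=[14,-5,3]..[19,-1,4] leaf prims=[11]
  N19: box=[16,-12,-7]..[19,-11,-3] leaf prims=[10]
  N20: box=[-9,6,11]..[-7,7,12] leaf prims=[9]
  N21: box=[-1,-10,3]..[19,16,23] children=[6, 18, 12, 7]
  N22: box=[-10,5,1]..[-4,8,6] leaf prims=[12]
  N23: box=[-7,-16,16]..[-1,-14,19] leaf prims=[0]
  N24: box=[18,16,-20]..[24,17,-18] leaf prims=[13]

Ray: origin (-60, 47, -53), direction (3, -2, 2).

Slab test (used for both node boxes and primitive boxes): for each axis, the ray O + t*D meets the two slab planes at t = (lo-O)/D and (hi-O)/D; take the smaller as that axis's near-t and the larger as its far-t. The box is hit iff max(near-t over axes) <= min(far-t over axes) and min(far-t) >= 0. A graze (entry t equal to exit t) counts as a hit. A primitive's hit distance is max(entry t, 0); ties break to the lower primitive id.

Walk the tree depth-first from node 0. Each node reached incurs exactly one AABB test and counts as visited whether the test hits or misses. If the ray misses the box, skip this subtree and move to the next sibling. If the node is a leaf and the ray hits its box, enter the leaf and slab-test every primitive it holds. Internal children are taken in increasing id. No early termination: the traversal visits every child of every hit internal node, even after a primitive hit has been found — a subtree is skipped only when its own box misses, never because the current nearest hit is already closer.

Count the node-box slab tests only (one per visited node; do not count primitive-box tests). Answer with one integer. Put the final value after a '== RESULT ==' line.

Traverse from the root:
N0 x:[41/3,28] y:[23/2,63/2] z:[33/2,38] -> hit [33/2,28], descend [4, 10, 14, 21]
  N4 x:[49/3,59/3] y:[19,63/2] z:[18,36] -> hit [19,59/3], descend [5, 8, 20, 23]
    N5 x:[52/3,19] y:[28,61/2] z:[18,19] -> miss, prune
    N8 x:[49/3,55/3] y:[19,43/2] z:[34,36] -> miss, prune
    N20 x:[17,53/3] y:[20,41/2] z:[32,65/2] -> miss, prune
    N23 x:[53/3,59/3] y:[61/2,63/2] z:[69/2,36] -> miss, prune
  N10 x:[23,28] y:[15,61/2] z:[33/2,27] -> hit [23,27], descend [3, 9, 19, 24]
    N3 x:[74/3,77/3] y:[45/2,47/2] z:[33/2,39/2] -> miss, prune
    N9 x:[23,70/3] y:[30,61/2] z:[49/2,27] -> miss, prune
    N19 x:[76/3,79/3] y:[29,59/2] z:[23,25] -> miss, prune
    N24 x:[26,28] y:[15,31/2] z:[33/2,35/2] -> miss, prune
  N14 x:[41/3,20] y:[23/2,21] z:[17,31] -> hit [17,20], descend [2, 13, 16, 22]
    N2 x:[41/3,44/3] y:[13,16] z:[37/2,43/2] -> miss, prune
    N13 x:[16,56/3] y:[23/2,19] z:[29,31] -> miss, prune
    N16 x:[58/3,20] y:[19,41/2] z:[17,20] -> hit [58/3,20] leaf, test {P4@t=58/3}
    N22 x:[50/3,56/3] y:[39/2,21] z:[27,59/2] -> miss, prune
  N21 x:[59/3,79/3] y:[31/2,57/2] z:[28,38] -> miss, prune

Summary -> nodes [0, 4, 5, 8, 20, 23, 10, 3, 9, 19, 24, 14, 2, 13, 16, 22, 21]; box-tests=17; leaf-entries=1; first=P4

== RESULT ==
17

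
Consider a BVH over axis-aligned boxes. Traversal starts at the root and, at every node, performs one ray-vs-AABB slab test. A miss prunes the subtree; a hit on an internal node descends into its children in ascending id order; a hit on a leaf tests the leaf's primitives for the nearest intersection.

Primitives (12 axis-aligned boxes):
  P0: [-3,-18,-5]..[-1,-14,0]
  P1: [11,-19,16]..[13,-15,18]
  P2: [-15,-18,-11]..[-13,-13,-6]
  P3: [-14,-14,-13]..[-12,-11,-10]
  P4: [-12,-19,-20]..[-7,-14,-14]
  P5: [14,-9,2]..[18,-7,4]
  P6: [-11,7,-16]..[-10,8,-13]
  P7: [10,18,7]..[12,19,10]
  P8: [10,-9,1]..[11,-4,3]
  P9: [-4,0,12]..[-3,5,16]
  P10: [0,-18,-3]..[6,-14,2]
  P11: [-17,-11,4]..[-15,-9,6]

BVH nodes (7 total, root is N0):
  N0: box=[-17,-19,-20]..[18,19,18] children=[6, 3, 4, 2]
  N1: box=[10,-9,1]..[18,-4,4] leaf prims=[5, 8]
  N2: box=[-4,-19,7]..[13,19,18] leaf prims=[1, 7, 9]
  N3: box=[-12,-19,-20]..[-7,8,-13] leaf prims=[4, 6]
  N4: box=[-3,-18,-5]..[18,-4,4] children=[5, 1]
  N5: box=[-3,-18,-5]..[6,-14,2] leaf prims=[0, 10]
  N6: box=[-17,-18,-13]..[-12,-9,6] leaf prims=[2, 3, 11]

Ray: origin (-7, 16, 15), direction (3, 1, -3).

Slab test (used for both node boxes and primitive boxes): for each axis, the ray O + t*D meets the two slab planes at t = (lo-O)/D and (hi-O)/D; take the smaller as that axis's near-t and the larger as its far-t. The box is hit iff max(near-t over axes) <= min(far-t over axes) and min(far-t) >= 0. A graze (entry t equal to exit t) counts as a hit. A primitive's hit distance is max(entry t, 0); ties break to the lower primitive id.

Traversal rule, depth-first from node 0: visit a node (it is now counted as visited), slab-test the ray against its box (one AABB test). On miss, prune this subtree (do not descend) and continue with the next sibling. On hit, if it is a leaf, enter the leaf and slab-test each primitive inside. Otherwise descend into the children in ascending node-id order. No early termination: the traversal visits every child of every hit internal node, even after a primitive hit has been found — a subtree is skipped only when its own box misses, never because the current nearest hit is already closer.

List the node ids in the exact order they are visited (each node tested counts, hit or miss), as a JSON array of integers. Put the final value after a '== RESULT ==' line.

Traverse from the root:
N0 x:[-10/3,25/3] y:[-35,3] z:[-1,35/3] -> hit [-1,3], descend [2, 3, 4, 6]
  N2 x:[1,20/3] y:[-35,3] z:[-1,8/3] -> hit [1,8/3] leaf, test {P1(miss), P7(miss), P9(miss)}
  N3 x:[-5/3,0] y:[-35,-8] z:[28/3,35/3] -> miss, prune
  N4 x:[4/3,25/3] y:[-34,-20] z:[11/3,20/3] -> miss, prune
  N6 x:[-10/3,-5/3] y:[-34,-25] z:[3,28/3] -> miss, prune

5 AABB tests over nodes [0, 2, 3, 4, 6]; 1 leaf entered; closest miss.

== RESULT ==
[0, 2, 3, 4, 6]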